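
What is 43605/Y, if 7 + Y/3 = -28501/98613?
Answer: -1433339955/718792 ≈ -1994.1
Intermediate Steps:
Y = -718792/32871 (Y = -21 + 3*(-28501/98613) = -21 - 28501/32871 = -718792/32871 ≈ -21.867)
43605/Y = 43605/(-718792/32871) = 43605*(-32871/718792) = -1433339955/718792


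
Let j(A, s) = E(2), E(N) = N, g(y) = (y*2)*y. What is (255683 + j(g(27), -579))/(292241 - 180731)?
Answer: 51137/22302 ≈ 2.2929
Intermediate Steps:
g(y) = 2*y**2 (g(y) = (2*y)*y = 2*y**2)
j(A, s) = 2
(255683 + j(g(27), -579))/(292241 - 180731) = (255683 + 2)/(292241 - 180731) = 255685/111510 = 255685*(1/111510) = 51137/22302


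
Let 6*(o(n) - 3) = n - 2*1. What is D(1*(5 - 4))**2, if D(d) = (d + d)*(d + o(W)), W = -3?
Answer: 361/9 ≈ 40.111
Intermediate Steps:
o(n) = 8/3 + n/6 (o(n) = 3 + (n - 2*1)/6 = 3 + (n - 2)/6 = 3 + (-2 + n)/6 = 3 + (-1/3 + n/6) = 8/3 + n/6)
D(d) = 2*d*(13/6 + d) (D(d) = (d + d)*(d + (8/3 + (1/6)*(-3))) = (2*d)*(d + (8/3 - 1/2)) = (2*d)*(d + 13/6) = (2*d)*(13/6 + d) = 2*d*(13/6 + d))
D(1*(5 - 4))**2 = ((1*(5 - 4))*(13 + 6*(1*(5 - 4)))/3)**2 = ((1*1)*(13 + 6*(1*1))/3)**2 = ((1/3)*1*(13 + 6*1))**2 = ((1/3)*1*(13 + 6))**2 = ((1/3)*1*19)**2 = (19/3)**2 = 361/9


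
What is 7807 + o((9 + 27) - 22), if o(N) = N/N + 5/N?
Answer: 109317/14 ≈ 7808.4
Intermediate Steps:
o(N) = 1 + 5/N
7807 + o((9 + 27) - 22) = 7807 + (5 + ((9 + 27) - 22))/((9 + 27) - 22) = 7807 + (5 + (36 - 22))/(36 - 22) = 7807 + (5 + 14)/14 = 7807 + (1/14)*19 = 7807 + 19/14 = 109317/14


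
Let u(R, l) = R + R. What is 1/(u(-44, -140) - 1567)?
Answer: -1/1655 ≈ -0.00060423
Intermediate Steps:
u(R, l) = 2*R
1/(u(-44, -140) - 1567) = 1/(2*(-44) - 1567) = 1/(-88 - 1567) = 1/(-1655) = -1/1655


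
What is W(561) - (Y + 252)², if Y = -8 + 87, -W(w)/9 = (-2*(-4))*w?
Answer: -149953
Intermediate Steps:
W(w) = -72*w (W(w) = -9*(-2*(-4))*w = -72*w)
Y = 79
W(561) - (Y + 252)² = -72*561 - (79 + 252)² = -40392 - 1*331² = -40392 - 1*109561 = -40392 - 109561 = -149953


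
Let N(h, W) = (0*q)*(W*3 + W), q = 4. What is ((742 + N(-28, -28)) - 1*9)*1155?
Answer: 846615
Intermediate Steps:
N(h, W) = 0 (N(h, W) = (0*4)*(W*3 + W) = 0*(3*W + W) = 0*(4*W) = 0)
((742 + N(-28, -28)) - 1*9)*1155 = ((742 + 0) - 1*9)*1155 = (742 - 9)*1155 = 733*1155 = 846615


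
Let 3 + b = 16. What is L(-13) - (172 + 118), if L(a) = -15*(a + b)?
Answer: -290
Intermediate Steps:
b = 13 (b = -3 + 16 = 13)
L(a) = -195 - 15*a (L(a) = -15*(a + 13) = -15*(13 + a) = -195 - 15*a)
L(-13) - (172 + 118) = (-195 - 15*(-13)) - (172 + 118) = (-195 + 195) - 1*290 = 0 - 290 = -290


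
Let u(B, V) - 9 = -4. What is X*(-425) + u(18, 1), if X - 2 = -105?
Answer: 43780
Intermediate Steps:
X = -103 (X = 2 - 105 = -103)
u(B, V) = 5 (u(B, V) = 9 - 4 = 5)
X*(-425) + u(18, 1) = -103*(-425) + 5 = 43775 + 5 = 43780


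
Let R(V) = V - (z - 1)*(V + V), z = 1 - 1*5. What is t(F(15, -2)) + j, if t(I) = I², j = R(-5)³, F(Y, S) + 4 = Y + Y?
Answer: -165699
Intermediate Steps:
F(Y, S) = -4 + 2*Y (F(Y, S) = -4 + (Y + Y) = -4 + 2*Y)
z = -4 (z = 1 - 5 = -4)
R(V) = 11*V (R(V) = V - (-4 - 1)*(V + V) = V - (-5)*2*V = V - (-10)*V = V + 10*V = 11*V)
j = -166375 (j = (11*(-5))³ = (-55)³ = -166375)
t(F(15, -2)) + j = (-4 + 2*15)² - 166375 = (-4 + 30)² - 166375 = 26² - 166375 = 676 - 166375 = -165699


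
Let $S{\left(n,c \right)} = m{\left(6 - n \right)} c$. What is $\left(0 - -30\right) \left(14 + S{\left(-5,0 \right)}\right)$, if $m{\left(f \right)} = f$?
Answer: $420$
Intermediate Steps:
$S{\left(n,c \right)} = c \left(6 - n\right)$ ($S{\left(n,c \right)} = \left(6 - n\right) c = c \left(6 - n\right)$)
$\left(0 - -30\right) \left(14 + S{\left(-5,0 \right)}\right) = \left(0 - -30\right) \left(14 + 0 \left(6 - -5\right)\right) = \left(0 + 30\right) \left(14 + 0 \left(6 + 5\right)\right) = 30 \left(14 + 0 \cdot 11\right) = 30 \left(14 + 0\right) = 30 \cdot 14 = 420$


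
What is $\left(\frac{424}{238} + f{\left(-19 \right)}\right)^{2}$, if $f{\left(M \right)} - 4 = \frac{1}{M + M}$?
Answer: $\frac{677300625}{20448484} \approx 33.122$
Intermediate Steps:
$f{\left(M \right)} = 4 + \frac{1}{2 M}$ ($f{\left(M \right)} = 4 + \frac{1}{M + M} = 4 + \frac{1}{2 M}$)
$\left(\frac{424}{238} + f{\left(-19 \right)}\right)^{2} = \left(\frac{424}{238} + \left(4 + \frac{1}{2 \left(-19\right)}\right)\right)^{2} = \left(424 \cdot \frac{1}{238} + \left(4 + \frac{1}{2} \left(- \frac{1}{19}\right)\right)\right)^{2} = \left(\frac{212}{119} + \left(4 - \frac{1}{38}\right)\right)^{2} = \left(\frac{212}{119} + \frac{151}{38}\right)^{2} = \left(\frac{26025}{4522}\right)^{2} = \frac{677300625}{20448484}$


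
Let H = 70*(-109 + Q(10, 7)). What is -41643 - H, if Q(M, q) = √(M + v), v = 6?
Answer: -34293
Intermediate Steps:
Q(M, q) = √(6 + M) (Q(M, q) = √(M + 6) = √(6 + M))
H = -7350 (H = 70*(-109 + √(6 + 10)) = 70*(-109 + √16) = 70*(-109 + 4) = 70*(-105) = -7350)
-41643 - H = -41643 - 1*(-7350) = -41643 + 7350 = -34293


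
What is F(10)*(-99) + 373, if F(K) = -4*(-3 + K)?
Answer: 3145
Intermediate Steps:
F(K) = 12 - 4*K
F(10)*(-99) + 373 = (12 - 4*10)*(-99) + 373 = (12 - 40)*(-99) + 373 = -28*(-99) + 373 = 2772 + 373 = 3145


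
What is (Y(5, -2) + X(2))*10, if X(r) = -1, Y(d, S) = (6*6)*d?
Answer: 1790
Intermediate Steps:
Y(d, S) = 36*d
(Y(5, -2) + X(2))*10 = (36*5 - 1)*10 = (180 - 1)*10 = 179*10 = 1790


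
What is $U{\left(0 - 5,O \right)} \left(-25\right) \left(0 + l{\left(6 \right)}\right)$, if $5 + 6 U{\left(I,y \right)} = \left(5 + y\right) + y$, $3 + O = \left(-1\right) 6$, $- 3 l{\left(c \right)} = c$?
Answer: $-150$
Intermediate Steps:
$l{\left(c \right)} = - \frac{c}{3}$
$O = -9$ ($O = -3 - 6 = -9$)
$U{\left(I,y \right)} = \frac{y}{3}$ ($U{\left(I,y \right)} = - \frac{5}{6} + \frac{\left(5 + y\right) + y}{6} = - \frac{5}{6} + \frac{5 + 2 y}{6} = - \frac{5}{6} + \left(\frac{5}{6} + \frac{y}{3}\right) = \frac{y}{3}$)
$U{\left(0 - 5,O \right)} \left(-25\right) \left(0 + l{\left(6 \right)}\right) = \frac{1}{3} \left(-9\right) \left(-25\right) \left(0 - 2\right) = \left(-3\right) \left(-25\right) \left(0 - 2\right) = 75 \left(-2\right) = -150$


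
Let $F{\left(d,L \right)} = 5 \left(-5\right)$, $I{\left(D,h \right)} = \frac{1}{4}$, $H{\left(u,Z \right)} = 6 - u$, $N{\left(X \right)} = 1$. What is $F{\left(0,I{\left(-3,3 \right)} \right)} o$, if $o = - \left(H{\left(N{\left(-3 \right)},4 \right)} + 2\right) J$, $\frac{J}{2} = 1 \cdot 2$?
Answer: $700$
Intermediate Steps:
$J = 4$ ($J = 2 \cdot 1 \cdot 2 = 2 \cdot 2 = 4$)
$I{\left(D,h \right)} = \frac{1}{4}$
$F{\left(d,L \right)} = -25$
$o = -28$ ($o = - \left(\left(6 - 1\right) + 2\right) 4 = - \left(5 + 2\right) 4 = - 7 \cdot 4 = \left(-1\right) 28 = -28$)
$F{\left(0,I{\left(-3,3 \right)} \right)} o = \left(-25\right) \left(-28\right) = 700$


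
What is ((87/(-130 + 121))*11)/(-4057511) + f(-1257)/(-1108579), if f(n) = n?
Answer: 15654510682/13494214460607 ≈ 0.0011601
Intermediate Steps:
((87/(-130 + 121))*11)/(-4057511) + f(-1257)/(-1108579) = ((87/(-130 + 121))*11)/(-4057511) - 1257/(-1108579) = ((87/(-9))*11)*(-1/4057511) - 1257*(-1/1108579) = ((87*(-⅑))*11)*(-1/4057511) + 1257/1108579 = -29/3*11*(-1/4057511) + 1257/1108579 = -319/3*(-1/4057511) + 1257/1108579 = 319/12172533 + 1257/1108579 = 15654510682/13494214460607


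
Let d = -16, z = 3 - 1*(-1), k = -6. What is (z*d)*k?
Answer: 384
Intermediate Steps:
z = 4 (z = 3 + 1 = 4)
(z*d)*k = (4*(-16))*(-6) = -64*(-6) = 384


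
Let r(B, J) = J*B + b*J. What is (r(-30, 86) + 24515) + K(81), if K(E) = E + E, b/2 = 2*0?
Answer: 22097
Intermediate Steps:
b = 0 (b = 2*(2*0) = 2*0 = 0)
K(E) = 2*E
r(B, J) = B*J (r(B, J) = J*B + 0*J = B*J + 0 = B*J)
(r(-30, 86) + 24515) + K(81) = (-30*86 + 24515) + 2*81 = (-2580 + 24515) + 162 = 21935 + 162 = 22097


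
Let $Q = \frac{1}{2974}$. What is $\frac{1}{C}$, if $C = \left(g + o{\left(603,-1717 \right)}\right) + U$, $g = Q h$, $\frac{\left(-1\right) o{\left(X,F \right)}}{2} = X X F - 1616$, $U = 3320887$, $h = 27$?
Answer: $\frac{2974}{3723321381977} \approx 7.9875 \cdot 10^{-10}$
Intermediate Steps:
$Q = \frac{1}{2974} \approx 0.00033625$
$o{\left(X,F \right)} = 3232 - 2 F X^{2}$ ($o{\left(X,F \right)} = - 2 \left(X X F - 1616\right) = - 2 \left(X^{2} F - 1616\right) = - 2 \left(F X^{2} - 1616\right) = - 2 \left(-1616 + F X^{2}\right) = 3232 - 2 F X^{2}$)
$g = \frac{27}{2974}$ ($g = \frac{1}{2974} \cdot 27 = \frac{27}{2974} \approx 0.0090787$)
$C = \frac{3723321381977}{2974}$ ($C = \left(\frac{27}{2974} - \left(-3232 - 3434 \cdot 603^{2}\right)\right) + 3320887 = \left(\frac{27}{2974} - \left(-3232 - 1248633306\right)\right) + 3320887 = \left(\frac{27}{2974} + \left(3232 + 1248633306\right)\right) + 3320887 = \left(\frac{27}{2974} + 1248636538\right) + 3320887 = \frac{3713445064039}{2974} + 3320887 = \frac{3723321381977}{2974} \approx 1.252 \cdot 10^{9}$)
$\frac{1}{C} = \frac{1}{\frac{3723321381977}{2974}} = \frac{2974}{3723321381977}$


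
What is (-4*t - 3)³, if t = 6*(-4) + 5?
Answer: 389017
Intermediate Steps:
t = -19 (t = -24 + 5 = -19)
(-4*t - 3)³ = (-4*(-19) - 3)³ = (76 - 3)³ = 73³ = 389017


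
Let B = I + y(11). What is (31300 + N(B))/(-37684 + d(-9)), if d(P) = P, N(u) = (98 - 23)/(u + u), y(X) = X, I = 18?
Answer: -1815475/2186194 ≈ -0.83043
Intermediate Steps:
B = 29 (B = 18 + 11 = 29)
N(u) = 75/(2*u) (N(u) = 75/((2*u)) = 75*(1/(2*u)) = 75/(2*u))
(31300 + N(B))/(-37684 + d(-9)) = (31300 + (75/2)/29)/(-37684 - 9) = (31300 + (75/2)*(1/29))/(-37693) = (31300 + 75/58)*(-1/37693) = (1815475/58)*(-1/37693) = -1815475/2186194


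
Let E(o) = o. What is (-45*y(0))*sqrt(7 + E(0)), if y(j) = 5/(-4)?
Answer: 225*sqrt(7)/4 ≈ 148.82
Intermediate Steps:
y(j) = -5/4 (y(j) = 5*(-1/4) = -5/4)
(-45*y(0))*sqrt(7 + E(0)) = (-45*(-5/4))*sqrt(7 + 0) = 225*sqrt(7)/4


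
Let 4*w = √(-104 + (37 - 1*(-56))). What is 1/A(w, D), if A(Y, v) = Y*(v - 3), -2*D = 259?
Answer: 8*I*√11/2915 ≈ 0.0091022*I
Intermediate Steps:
D = -259/2 (D = -½*259 = -259/2 ≈ -129.50)
w = I*√11/4 (w = √(-104 + (37 - 1*(-56)))/4 = √(-104 + (37 + 56))/4 = √(-104 + 93)/4 = √(-11)/4 = (I*√11)/4 = I*√11/4 ≈ 0.82916*I)
A(Y, v) = Y*(-3 + v)
1/A(w, D) = 1/((I*√11/4)*(-3 - 259/2)) = 1/((I*√11/4)*(-265/2)) = 1/(-265*I*√11/8) = 8*I*√11/2915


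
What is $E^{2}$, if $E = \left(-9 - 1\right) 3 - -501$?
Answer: $221841$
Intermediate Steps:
$E = 471$ ($E = \left(-10\right) 3 + 501 = -30 + 501 = 471$)
$E^{2} = 471^{2} = 221841$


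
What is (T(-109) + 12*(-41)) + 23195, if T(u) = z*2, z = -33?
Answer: 22637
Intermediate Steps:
T(u) = -66 (T(u) = -33*2 = -66)
(T(-109) + 12*(-41)) + 23195 = (-66 + 12*(-41)) + 23195 = (-66 - 492) + 23195 = -558 + 23195 = 22637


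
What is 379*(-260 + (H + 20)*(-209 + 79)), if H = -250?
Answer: 11233560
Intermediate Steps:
379*(-260 + (H + 20)*(-209 + 79)) = 379*(-260 + (-250 + 20)*(-209 + 79)) = 379*(-260 - 230*(-130)) = 379*(-260 + 29900) = 379*29640 = 11233560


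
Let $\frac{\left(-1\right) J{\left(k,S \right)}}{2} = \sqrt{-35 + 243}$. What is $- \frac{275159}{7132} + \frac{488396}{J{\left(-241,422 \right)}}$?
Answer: $- \frac{275159}{7132} - \frac{122099 \sqrt{13}}{26} \approx -16971.0$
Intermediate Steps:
$J{\left(k,S \right)} = - 8 \sqrt{13}$ ($J{\left(k,S \right)} = - 2 \sqrt{-35 + 243} = - 2 \sqrt{208} = - 2 \cdot 4 \sqrt{13} = - 8 \sqrt{13}$)
$- \frac{275159}{7132} + \frac{488396}{J{\left(-241,422 \right)}} = - \frac{275159}{7132} + \frac{488396}{\left(-8\right) \sqrt{13}} = \left(-275159\right) \frac{1}{7132} + 488396 \left(- \frac{\sqrt{13}}{104}\right) = - \frac{275159}{7132} - \frac{122099 \sqrt{13}}{26}$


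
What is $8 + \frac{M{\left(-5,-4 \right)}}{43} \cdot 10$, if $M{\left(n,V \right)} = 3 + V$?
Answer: $\frac{334}{43} \approx 7.7674$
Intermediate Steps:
$8 + \frac{M{\left(-5,-4 \right)}}{43} \cdot 10 = 8 + \frac{3 - 4}{43} \cdot 10 = 8 + \left(-1\right) \frac{1}{43} \cdot 10 = 8 - \frac{10}{43} = \frac{334}{43}$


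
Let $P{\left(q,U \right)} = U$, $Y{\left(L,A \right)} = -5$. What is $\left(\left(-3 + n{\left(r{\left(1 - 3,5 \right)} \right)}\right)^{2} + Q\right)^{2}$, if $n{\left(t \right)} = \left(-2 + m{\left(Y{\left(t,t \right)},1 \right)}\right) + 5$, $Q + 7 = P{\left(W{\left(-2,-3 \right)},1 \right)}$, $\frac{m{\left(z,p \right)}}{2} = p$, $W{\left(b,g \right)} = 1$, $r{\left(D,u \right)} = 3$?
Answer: $4$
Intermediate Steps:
$m{\left(z,p \right)} = 2 p$
$Q = -6$ ($Q = -7 + 1 = -6$)
$n{\left(t \right)} = 5$ ($n{\left(t \right)} = \left(-2 + 2 \cdot 1\right) + 5 = \left(-2 + 2\right) + 5 = 0 + 5 = 5$)
$\left(\left(-3 + n{\left(r{\left(1 - 3,5 \right)} \right)}\right)^{2} + Q\right)^{2} = \left(\left(-3 + 5\right)^{2} - 6\right)^{2} = \left(2^{2} - 6\right)^{2} = \left(4 - 6\right)^{2} = \left(-2\right)^{2} = 4$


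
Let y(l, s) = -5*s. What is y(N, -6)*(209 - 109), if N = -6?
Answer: 3000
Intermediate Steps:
y(N, -6)*(209 - 109) = (-5*(-6))*(209 - 109) = 30*100 = 3000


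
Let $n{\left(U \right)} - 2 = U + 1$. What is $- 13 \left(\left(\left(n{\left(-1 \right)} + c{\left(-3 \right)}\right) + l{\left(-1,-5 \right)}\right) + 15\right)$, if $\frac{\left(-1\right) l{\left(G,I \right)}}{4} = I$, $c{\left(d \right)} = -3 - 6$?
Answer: $-364$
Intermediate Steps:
$c{\left(d \right)} = -9$ ($c{\left(d \right)} = -3 - 6 = -9$)
$n{\left(U \right)} = 3 + U$ ($n{\left(U \right)} = 2 + \left(U + 1\right) = 2 + \left(1 + U\right) = 3 + U$)
$l{\left(G,I \right)} = - 4 I$
$- 13 \left(\left(\left(n{\left(-1 \right)} + c{\left(-3 \right)}\right) + l{\left(-1,-5 \right)}\right) + 15\right) = - 13 \left(\left(\left(\left(3 - 1\right) - 9\right) - -20\right) + 15\right) = - 13 \left(\left(\left(2 - 9\right) + 20\right) + 15\right) = - 13 \left(\left(-7 + 20\right) + 15\right) = - 13 \left(13 + 15\right) = \left(-13\right) 28 = -364$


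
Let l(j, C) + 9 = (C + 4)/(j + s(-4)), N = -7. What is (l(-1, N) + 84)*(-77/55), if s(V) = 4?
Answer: -518/5 ≈ -103.60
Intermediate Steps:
l(j, C) = -9 + (4 + C)/(4 + j) (l(j, C) = -9 + (C + 4)/(j + 4) = -9 + (4 + C)/(4 + j))
(l(-1, N) + 84)*(-77/55) = ((-32 - 7 - 9*(-1))/(4 - 1) + 84)*(-77/55) = ((-32 - 7 + 9)/3 + 84)*(-77*1/55) = ((⅓)*(-30) + 84)*(-7/5) = (-10 + 84)*(-7/5) = 74*(-7/5) = -518/5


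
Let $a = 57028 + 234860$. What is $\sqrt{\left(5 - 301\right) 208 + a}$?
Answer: $4 \sqrt{14395} \approx 479.92$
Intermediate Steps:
$a = 291888$
$\sqrt{\left(5 - 301\right) 208 + a} = \sqrt{\left(5 - 301\right) 208 + 291888} = \sqrt{\left(-296\right) 208 + 291888} = \sqrt{-61568 + 291888} = \sqrt{230320} = 4 \sqrt{14395}$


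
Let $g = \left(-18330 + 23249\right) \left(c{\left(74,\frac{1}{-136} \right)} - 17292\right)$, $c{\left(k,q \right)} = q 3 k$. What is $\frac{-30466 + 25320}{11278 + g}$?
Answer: $\frac{349928}{5783814769} \approx 6.0501 \cdot 10^{-5}$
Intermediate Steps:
$c{\left(k,q \right)} = 3 k q$ ($c{\left(k,q \right)} = 3 q k = 3 k q$)
$g = - \frac{5784581673}{68}$ ($g = \left(-18330 + 23249\right) \left(3 \cdot 74 \frac{1}{-136} - 17292\right) = 4919 \left(3 \cdot 74 \left(- \frac{1}{136}\right) - 17292\right) = 4919 \left(- \frac{111}{68} - 17292\right) = 4919 \left(- \frac{1175967}{68}\right) = - \frac{5784581673}{68} \approx -8.5067 \cdot 10^{7}$)
$\frac{-30466 + 25320}{11278 + g} = \frac{-30466 + 25320}{11278 - \frac{5784581673}{68}} = - \frac{5146}{- \frac{5783814769}{68}} = \left(-5146\right) \left(- \frac{68}{5783814769}\right) = \frac{349928}{5783814769}$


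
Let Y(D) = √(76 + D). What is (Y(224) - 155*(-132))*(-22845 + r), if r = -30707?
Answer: -1095673920 - 535520*√3 ≈ -1.0966e+9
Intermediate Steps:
(Y(224) - 155*(-132))*(-22845 + r) = (√(76 + 224) - 155*(-132))*(-22845 - 30707) = (√300 + 20460)*(-53552) = (10*√3 + 20460)*(-53552) = (20460 + 10*√3)*(-53552) = -1095673920 - 535520*√3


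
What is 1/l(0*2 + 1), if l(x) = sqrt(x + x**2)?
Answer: sqrt(2)/2 ≈ 0.70711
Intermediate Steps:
1/l(0*2 + 1) = 1/(sqrt((0*2 + 1)*(1 + (0*2 + 1)))) = 1/(sqrt((0 + 1)*(1 + (0 + 1)))) = 1/(sqrt(1*(1 + 1))) = 1/(sqrt(1*2)) = 1/(sqrt(2)) = sqrt(2)/2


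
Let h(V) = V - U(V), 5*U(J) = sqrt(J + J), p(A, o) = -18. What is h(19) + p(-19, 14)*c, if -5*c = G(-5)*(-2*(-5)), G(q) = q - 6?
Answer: -377 - sqrt(38)/5 ≈ -378.23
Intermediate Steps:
G(q) = -6 + q
c = 22 (c = -(-6 - 5)*(-2*(-5))/5 = -(-11)*10/5 = -1/5*(-110) = 22)
U(J) = sqrt(2)*sqrt(J)/5 (U(J) = sqrt(J + J)/5 = sqrt(2*J)/5 = (sqrt(2)*sqrt(J))/5 = sqrt(2)*sqrt(J)/5)
h(V) = V - sqrt(2)*sqrt(V)/5
h(19) + p(-19, 14)*c = (19 - sqrt(2)*sqrt(19)/5) - 18*22 = (19 - sqrt(38)/5) - 396 = -377 - sqrt(38)/5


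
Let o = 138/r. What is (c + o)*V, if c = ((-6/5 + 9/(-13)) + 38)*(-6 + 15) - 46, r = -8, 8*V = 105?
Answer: 1428987/416 ≈ 3435.1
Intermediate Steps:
V = 105/8 (V = (1/8)*105 = 105/8 ≈ 13.125)
c = 18133/65 (c = ((-6*1/5 + 9*(-1/13)) + 38)*9 - 46 = ((-6/5 - 9/13) + 38)*9 - 46 = (-123/65 + 38)*9 - 46 = (2347/65)*9 - 46 = 21123/65 - 46 = 18133/65 ≈ 278.97)
o = -69/4 (o = 138/(-8) = 138*(-1/8) = -69/4 ≈ -17.250)
(c + o)*V = (18133/65 - 69/4)*(105/8) = (68047/260)*(105/8) = 1428987/416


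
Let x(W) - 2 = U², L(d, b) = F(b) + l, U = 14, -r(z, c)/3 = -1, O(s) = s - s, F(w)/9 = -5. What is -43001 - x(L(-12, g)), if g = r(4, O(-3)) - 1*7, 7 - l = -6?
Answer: -43199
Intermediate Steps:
F(w) = -45 (F(w) = 9*(-5) = -45)
O(s) = 0
l = 13 (l = 7 - 1*(-6) = 7 + 6 = 13)
r(z, c) = 3 (r(z, c) = -3*(-1) = 3)
g = -4 (g = 3 - 1*7 = 3 - 7 = -4)
L(d, b) = -32 (L(d, b) = -45 + 13 = -32)
x(W) = 198 (x(W) = 2 + 14² = 2 + 196 = 198)
-43001 - x(L(-12, g)) = -43001 - 1*198 = -43001 - 198 = -43199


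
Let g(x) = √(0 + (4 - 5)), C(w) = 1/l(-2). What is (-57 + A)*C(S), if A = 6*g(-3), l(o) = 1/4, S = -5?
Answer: -228 + 24*I ≈ -228.0 + 24.0*I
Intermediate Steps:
l(o) = ¼
C(w) = 4 (C(w) = 1/(¼) = 4)
g(x) = I (g(x) = √(0 - 1) = √(-1) = I)
A = 6*I ≈ 6.0*I
(-57 + A)*C(S) = (-57 + 6*I)*4 = -228 + 24*I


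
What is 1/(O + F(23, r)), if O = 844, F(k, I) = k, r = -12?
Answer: 1/867 ≈ 0.0011534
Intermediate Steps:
1/(O + F(23, r)) = 1/(844 + 23) = 1/867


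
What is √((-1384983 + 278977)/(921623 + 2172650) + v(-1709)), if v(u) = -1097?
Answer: I*√10506676646689951/3094273 ≈ 33.126*I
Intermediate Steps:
√((-1384983 + 278977)/(921623 + 2172650) + v(-1709)) = √((-1384983 + 278977)/(921623 + 2172650) - 1097) = √(-1106006/3094273 - 1097) = √(-3395523487/3094273) = I*√10506676646689951/3094273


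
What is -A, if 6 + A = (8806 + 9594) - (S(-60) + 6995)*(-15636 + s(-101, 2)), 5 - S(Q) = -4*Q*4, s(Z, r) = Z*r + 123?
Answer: -94936994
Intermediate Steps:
s(Z, r) = 123 + Z*r
S(Q) = 5 + 16*Q (S(Q) = 5 - (-4*Q)*4 = 5 - (-16)*Q = 5 + 16*Q)
A = 94936994 (A = -6 + ((8806 + 9594) - ((5 + 16*(-60)) + 6995)*(-15636 + (123 - 101*2))) = -6 + (18400 - ((5 - 960) + 6995)*(-15636 + (123 - 202))) = -6 + (18400 - (-955 + 6995)*(-15636 - 79)) = -6 + (18400 - 6040*(-15715)) = -6 + (18400 - 1*(-94918600)) = -6 + (18400 + 94918600) = -6 + 94937000 = 94936994)
-A = -1*94936994 = -94936994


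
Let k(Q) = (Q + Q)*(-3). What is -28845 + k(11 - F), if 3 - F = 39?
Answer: -29127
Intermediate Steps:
F = -36 (F = 3 - 1*39 = 3 - 39 = -36)
k(Q) = -6*Q (k(Q) = (2*Q)*(-3) = -6*Q)
-28845 + k(11 - F) = -28845 - 6*(11 - 1*(-36)) = -28845 - 6*(11 + 36) = -28845 - 6*47 = -28845 - 282 = -29127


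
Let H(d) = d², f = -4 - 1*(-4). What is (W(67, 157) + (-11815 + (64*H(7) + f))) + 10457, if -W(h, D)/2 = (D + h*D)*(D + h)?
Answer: -4781070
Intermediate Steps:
f = 0 (f = -4 + 4 = 0)
W(h, D) = -2*(D + h)*(D + D*h) (W(h, D) = -2*(D + h*D)*(D + h) = -2*(D + D*h)*(D + h) = -2*(D + h)*(D + D*h))
(W(67, 157) + (-11815 + (64*H(7) + f))) + 10457 = (-2*157*(157 + 67 + 67² + 157*67) + (-11815 + (64*7² + 0))) + 10457 = (-2*157*(157 + 67 + 4489 + 10519) + (-11815 + (64*49 + 0))) + 10457 = (-2*157*15232 + (-11815 + (3136 + 0))) + 10457 = (-4782848 + (-11815 + 3136)) + 10457 = (-4782848 - 8679) + 10457 = -4791527 + 10457 = -4781070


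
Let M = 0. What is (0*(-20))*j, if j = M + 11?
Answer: 0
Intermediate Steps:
j = 11 (j = 0 + 11 = 11)
(0*(-20))*j = (0*(-20))*11 = 0*11 = 0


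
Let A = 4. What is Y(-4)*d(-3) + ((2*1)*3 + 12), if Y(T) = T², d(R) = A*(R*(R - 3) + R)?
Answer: 978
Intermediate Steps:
d(R) = 4*R + 4*R*(-3 + R) (d(R) = 4*(R*(R - 3) + R) = 4*(R*(-3 + R) + R) = 4*(R + R*(-3 + R)) = 4*R + 4*R*(-3 + R))
Y(-4)*d(-3) + ((2*1)*3 + 12) = (-4)²*(4*(-3)*(-2 - 3)) + ((2*1)*3 + 12) = 16*(4*(-3)*(-5)) + (2*3 + 12) = 16*60 + (6 + 12) = 960 + 18 = 978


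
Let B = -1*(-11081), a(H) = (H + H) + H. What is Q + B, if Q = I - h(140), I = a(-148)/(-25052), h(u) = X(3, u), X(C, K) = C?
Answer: 69381625/6263 ≈ 11078.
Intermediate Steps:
h(u) = 3
a(H) = 3*H (a(H) = 2*H + H = 3*H)
B = 11081
I = 111/6263 (I = (3*(-148))/(-25052) = -444*(-1/25052) = 111/6263 ≈ 0.017723)
Q = -18678/6263 (Q = 111/6263 - 1*3 = 111/6263 - 3 = -18678/6263 ≈ -2.9823)
Q + B = -18678/6263 + 11081 = 69381625/6263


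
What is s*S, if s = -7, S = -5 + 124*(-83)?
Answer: 72079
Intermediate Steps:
S = -10297 (S = -5 - 10292 = -10297)
s*S = -7*(-10297) = 72079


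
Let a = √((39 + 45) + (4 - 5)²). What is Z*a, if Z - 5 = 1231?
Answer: 1236*√85 ≈ 11395.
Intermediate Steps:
Z = 1236 (Z = 5 + 1231 = 1236)
a = √85 (a = √(84 + (-1)²) = √(84 + 1) = √85 ≈ 9.2195)
Z*a = 1236*√85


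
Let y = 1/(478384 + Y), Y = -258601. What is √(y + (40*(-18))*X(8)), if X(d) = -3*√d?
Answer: √(219783 + 208675729824480*√2)/219783 ≈ 78.163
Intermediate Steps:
y = 1/219783 (y = 1/(478384 - 258601) = 1/219783 ≈ 4.5499e-6)
√(y + (40*(-18))*X(8)) = √(1/219783 + (40*(-18))*(-6*√2)) = √(1/219783 - (-2160)*2*√2) = √(1/219783 - (-4320)*√2) = √(1/219783 + 4320*√2)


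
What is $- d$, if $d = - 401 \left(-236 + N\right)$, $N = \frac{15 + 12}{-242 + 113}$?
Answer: $- \frac{4072957}{43} \approx -94720.0$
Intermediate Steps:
$N = - \frac{9}{43}$ ($N = \frac{27}{-129} = 27 \left(- \frac{1}{129}\right) = - \frac{9}{43} \approx -0.2093$)
$d = \frac{4072957}{43}$ ($d = - 401 \left(-236 - \frac{9}{43}\right) = \left(-401\right) \left(- \frac{10157}{43}\right) = \frac{4072957}{43} \approx 94720.0$)
$- d = \left(-1\right) \frac{4072957}{43} = - \frac{4072957}{43}$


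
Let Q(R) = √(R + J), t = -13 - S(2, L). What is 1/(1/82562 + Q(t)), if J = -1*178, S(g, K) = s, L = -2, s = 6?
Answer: 82562/1342847317269 - 6816483844*I*√197/1342847317269 ≈ 6.1483e-8 - 0.071247*I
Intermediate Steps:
S(g, K) = 6
J = -178
t = -19 (t = -13 - 1*6 = -13 - 6 = -19)
Q(R) = √(-178 + R) (Q(R) = √(R - 178) = √(-178 + R))
1/(1/82562 + Q(t)) = 1/(1/82562 + √(-178 - 19)) = 1/(1/82562 + √(-197)) = 1/(1/82562 + I*√197)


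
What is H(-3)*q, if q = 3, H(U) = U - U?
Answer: 0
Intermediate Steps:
H(U) = 0
H(-3)*q = 0*3 = 0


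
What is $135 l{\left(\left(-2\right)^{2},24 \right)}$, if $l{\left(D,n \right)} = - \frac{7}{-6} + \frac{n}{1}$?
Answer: $\frac{6795}{2} \approx 3397.5$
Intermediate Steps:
$l{\left(D,n \right)} = \frac{7}{6} + n$ ($l{\left(D,n \right)} = \left(-7\right) \left(- \frac{1}{6}\right) + n 1 = \frac{7}{6} + n$)
$135 l{\left(\left(-2\right)^{2},24 \right)} = 135 \left(\frac{7}{6} + 24\right) = 135 \cdot \frac{151}{6} = \frac{6795}{2}$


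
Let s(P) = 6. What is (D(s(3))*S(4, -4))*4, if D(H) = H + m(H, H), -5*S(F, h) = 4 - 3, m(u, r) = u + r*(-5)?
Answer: 72/5 ≈ 14.400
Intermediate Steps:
m(u, r) = u - 5*r
S(F, h) = -⅕ (S(F, h) = -(4 - 3)/5 = -⅕*1 = -⅕)
D(H) = -3*H (D(H) = H + (H - 5*H) = H - 4*H = -3*H)
(D(s(3))*S(4, -4))*4 = (-3*6*(-⅕))*4 = -18*(-⅕)*4 = (18/5)*4 = 72/5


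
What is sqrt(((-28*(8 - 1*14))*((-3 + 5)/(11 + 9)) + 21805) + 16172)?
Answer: sqrt(949845)/5 ≈ 194.92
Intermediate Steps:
sqrt(((-28*(8 - 1*14))*((-3 + 5)/(11 + 9)) + 21805) + 16172) = sqrt(((-28*(8 - 14))*(2/20) + 21805) + 16172) = sqrt(((-28*(-6))*(2*(1/20)) + 21805) + 16172) = sqrt((168*(1/10) + 21805) + 16172) = sqrt((84/5 + 21805) + 16172) = sqrt(109109/5 + 16172) = sqrt(189969/5) = sqrt(949845)/5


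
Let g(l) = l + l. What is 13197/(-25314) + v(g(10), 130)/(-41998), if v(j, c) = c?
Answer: -92923071/177189562 ≈ -0.52443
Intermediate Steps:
g(l) = 2*l
13197/(-25314) + v(g(10), 130)/(-41998) = 13197/(-25314) + 130/(-41998) = 13197*(-1/25314) + 130*(-1/41998) = -4399/8438 - 65/20999 = -92923071/177189562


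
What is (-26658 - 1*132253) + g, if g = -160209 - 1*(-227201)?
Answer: -91919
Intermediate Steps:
g = 66992 (g = -160209 + 227201 = 66992)
(-26658 - 1*132253) + g = (-26658 - 1*132253) + 66992 = (-26658 - 132253) + 66992 = -158911 + 66992 = -91919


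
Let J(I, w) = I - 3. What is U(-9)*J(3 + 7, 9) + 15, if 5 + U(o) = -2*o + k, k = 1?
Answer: 113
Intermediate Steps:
J(I, w) = -3 + I
U(o) = -4 - 2*o (U(o) = -5 + (-2*o + 1) = -5 + (1 - 2*o) = -4 - 2*o)
U(-9)*J(3 + 7, 9) + 15 = (-4 - 2*(-9))*(-3 + (3 + 7)) + 15 = (-4 + 18)*(-3 + 10) + 15 = 14*7 + 15 = 98 + 15 = 113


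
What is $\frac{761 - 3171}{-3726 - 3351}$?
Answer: $\frac{2410}{7077} \approx 0.34054$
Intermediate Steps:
$\frac{761 - 3171}{-3726 - 3351} = - \frac{2410}{-7077} = \left(-2410\right) \left(- \frac{1}{7077}\right) = \frac{2410}{7077}$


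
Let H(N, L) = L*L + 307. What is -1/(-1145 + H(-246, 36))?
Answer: -1/458 ≈ -0.0021834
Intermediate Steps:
H(N, L) = 307 + L**2 (H(N, L) = L**2 + 307 = 307 + L**2)
-1/(-1145 + H(-246, 36)) = -1/(-1145 + (307 + 36**2)) = -1/(-1145 + (307 + 1296)) = -1/(-1145 + 1603) = -1/458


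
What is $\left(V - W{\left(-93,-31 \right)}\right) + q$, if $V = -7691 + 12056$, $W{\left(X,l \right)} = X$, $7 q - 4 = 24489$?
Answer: $7957$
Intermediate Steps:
$q = 3499$ ($q = \frac{4}{7} + \frac{1}{7} \cdot 24489 = \frac{4}{7} + \frac{24489}{7} = 3499$)
$V = 4365$
$\left(V - W{\left(-93,-31 \right)}\right) + q = \left(4365 - -93\right) + 3499 = \left(4365 + 93\right) + 3499 = 4458 + 3499 = 7957$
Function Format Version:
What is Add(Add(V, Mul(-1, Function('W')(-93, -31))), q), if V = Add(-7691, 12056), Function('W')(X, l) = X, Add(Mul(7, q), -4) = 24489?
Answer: 7957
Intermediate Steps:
q = 3499 (q = Add(Rational(4, 7), Mul(Rational(1, 7), 24489)) = Add(Rational(4, 7), Rational(24489, 7)) = 3499)
V = 4365
Add(Add(V, Mul(-1, Function('W')(-93, -31))), q) = Add(Add(4365, Mul(-1, -93)), 3499) = Add(Add(4365, 93), 3499) = Add(4458, 3499) = 7957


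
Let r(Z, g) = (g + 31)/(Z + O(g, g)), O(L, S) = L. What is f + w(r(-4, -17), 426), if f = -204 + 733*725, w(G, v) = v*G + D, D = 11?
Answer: 530948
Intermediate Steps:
r(Z, g) = (31 + g)/(Z + g) (r(Z, g) = (g + 31)/(Z + g) = (31 + g)/(Z + g))
w(G, v) = 11 + G*v (w(G, v) = v*G + 11 = G*v + 11 = 11 + G*v)
f = 531221 (f = -204 + 531425 = 531221)
f + w(r(-4, -17), 426) = 531221 + (11 + ((31 - 17)/(-4 - 17))*426) = 531221 + (11 + (14/(-21))*426) = 531221 + (11 - 1/21*14*426) = 531221 + (11 - ⅔*426) = 531221 + (11 - 284) = 531221 - 273 = 530948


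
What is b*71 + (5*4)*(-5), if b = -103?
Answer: -7413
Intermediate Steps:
b*71 + (5*4)*(-5) = -103*71 + (5*4)*(-5) = -7313 + 20*(-5) = -7313 - 100 = -7413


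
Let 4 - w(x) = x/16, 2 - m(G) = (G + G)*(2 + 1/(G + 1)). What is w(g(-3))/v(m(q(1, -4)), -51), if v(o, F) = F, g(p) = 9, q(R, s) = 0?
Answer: -55/816 ≈ -0.067402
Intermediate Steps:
m(G) = 2 - 2*G*(2 + 1/(1 + G)) (m(G) = 2 - (G + G)*(2 + 1/(G + 1)) = 2 - 2*G*(2 + 1/(1 + G)))
w(x) = 4 - x/16
w(g(-3))/v(m(q(1, -4)), -51) = (4 - 1/16*9)/(-51) = (4 - 9/16)*(-1/51) = (55/16)*(-1/51) = -55/816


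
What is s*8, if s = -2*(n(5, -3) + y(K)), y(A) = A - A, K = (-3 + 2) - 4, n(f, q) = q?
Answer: 48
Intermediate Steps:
K = -5 (K = -1 - 4 = -5)
y(A) = 0
s = 6 (s = -2*(-3 + 0) = -2*(-3) = 6)
s*8 = 6*8 = 48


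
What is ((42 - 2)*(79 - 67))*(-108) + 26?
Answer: -51814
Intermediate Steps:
((42 - 2)*(79 - 67))*(-108) + 26 = (40*12)*(-108) + 26 = 480*(-108) + 26 = -51840 + 26 = -51814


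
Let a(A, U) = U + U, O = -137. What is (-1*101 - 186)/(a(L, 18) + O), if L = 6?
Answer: 287/101 ≈ 2.8416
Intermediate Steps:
a(A, U) = 2*U
(-1*101 - 186)/(a(L, 18) + O) = (-1*101 - 186)/(2*18 - 137) = (-101 - 186)/(36 - 137) = -287/(-101) = -287*(-1/101) = 287/101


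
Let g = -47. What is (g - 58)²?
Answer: 11025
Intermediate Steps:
(g - 58)² = (-47 - 58)² = (-105)² = 11025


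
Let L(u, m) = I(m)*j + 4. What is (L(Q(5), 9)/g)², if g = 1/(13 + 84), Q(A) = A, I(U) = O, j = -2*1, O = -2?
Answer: 602176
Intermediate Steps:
j = -2
I(U) = -2
L(u, m) = 8 (L(u, m) = -2*(-2) + 4 = 4 + 4 = 8)
g = 1/97 ≈ 0.010309
(L(Q(5), 9)/g)² = (8/(1/97))² = (8*97)² = 776² = 602176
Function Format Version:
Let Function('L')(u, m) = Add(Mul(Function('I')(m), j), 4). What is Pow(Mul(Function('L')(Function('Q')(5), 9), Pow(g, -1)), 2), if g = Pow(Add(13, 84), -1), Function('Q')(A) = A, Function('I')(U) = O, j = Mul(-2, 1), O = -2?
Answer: 602176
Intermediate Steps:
j = -2
Function('I')(U) = -2
Function('L')(u, m) = 8 (Function('L')(u, m) = Add(Mul(-2, -2), 4) = Add(4, 4) = 8)
g = Rational(1, 97) (g = Pow(97, -1) = Rational(1, 97) ≈ 0.010309)
Pow(Mul(Function('L')(Function('Q')(5), 9), Pow(g, -1)), 2) = Pow(Mul(8, Pow(Rational(1, 97), -1)), 2) = Pow(Mul(8, 97), 2) = Pow(776, 2) = 602176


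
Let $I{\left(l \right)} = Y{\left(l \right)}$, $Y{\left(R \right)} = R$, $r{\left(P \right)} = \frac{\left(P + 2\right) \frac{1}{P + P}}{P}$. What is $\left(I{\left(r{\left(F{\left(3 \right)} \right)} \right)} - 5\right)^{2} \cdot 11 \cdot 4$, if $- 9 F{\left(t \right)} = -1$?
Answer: $285131$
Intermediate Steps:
$F{\left(t \right)} = \frac{1}{9}$ ($F{\left(t \right)} = \left(- \frac{1}{9}\right) \left(-1\right) = \frac{1}{9}$)
$r{\left(P \right)} = \frac{2 + P}{2 P^{2}}$ ($r{\left(P \right)} = \frac{\left(2 + P\right) \frac{1}{2 P}}{P} = \frac{\frac{1}{2} \frac{1}{P} \left(2 + P\right)}{P} = \frac{2 + P}{2 P^{2}}$)
$I{\left(l \right)} = l$
$\left(I{\left(r{\left(F{\left(3 \right)} \right)} \right)} - 5\right)^{2} \cdot 11 \cdot 4 = \left(\frac{\frac{1}{(\frac{1}{9})^{2}} \left(2 + \frac{1}{9}\right)}{2} - 5\right)^{2} \cdot 11 \cdot 4 = \left(\frac{1}{2} \cdot 81 \cdot \frac{19}{9} - 5\right)^{2} \cdot 11 \cdot 4 = \left(\frac{171}{2} - 5\right)^{2} \cdot 11 \cdot 4 = \left(\frac{161}{2}\right)^{2} \cdot 11 \cdot 4 = \frac{25921}{4} \cdot 11 \cdot 4 = \frac{285131}{4} \cdot 4 = 285131$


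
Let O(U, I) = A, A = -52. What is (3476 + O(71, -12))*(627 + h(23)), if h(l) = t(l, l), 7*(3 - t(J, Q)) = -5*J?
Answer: 15493600/7 ≈ 2.2134e+6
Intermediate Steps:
t(J, Q) = 3 + 5*J/7 (t(J, Q) = 3 - (-5)*J/7 = 3 + 5*J/7)
O(U, I) = -52
h(l) = 3 + 5*l/7
(3476 + O(71, -12))*(627 + h(23)) = (3476 - 52)*(627 + (3 + (5/7)*23)) = 3424*(627 + (3 + 115/7)) = 3424*(627 + 136/7) = 3424*(4525/7) = 15493600/7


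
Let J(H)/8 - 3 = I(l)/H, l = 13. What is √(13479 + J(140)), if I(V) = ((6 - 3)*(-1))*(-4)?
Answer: √16542015/35 ≈ 116.21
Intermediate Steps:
I(V) = 12 (I(V) = (3*(-1))*(-4) = -3*(-4) = 12)
J(H) = 24 + 96/H (J(H) = 24 + 8*(12/H) = 24 + 96/H)
√(13479 + J(140)) = √(13479 + (24 + 96/140)) = √(13479 + (24 + 96*(1/140))) = √(13479 + (24 + 24/35)) = √(13479 + 864/35) = √(472629/35) = √16542015/35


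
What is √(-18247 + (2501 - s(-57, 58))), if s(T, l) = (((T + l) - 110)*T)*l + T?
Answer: I*√376043 ≈ 613.22*I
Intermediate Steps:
s(T, l) = T + T*l*(-110 + T + l) (s(T, l) = ((-110 + T + l)*T)*l + T = (T*(-110 + T + l))*l + T = T*l*(-110 + T + l) + T = T + T*l*(-110 + T + l))
√(-18247 + (2501 - s(-57, 58))) = √(-18247 + (2501 - (-57)*(1 + 58² - 110*58 - 57*58))) = √(-18247 + (2501 - (-57)*(1 + 3364 - 6380 - 3306))) = √(-18247 + (2501 - (-57)*(-6321))) = √(-18247 + (2501 - 1*360297)) = √(-18247 + (2501 - 360297)) = √(-18247 - 357796) = √(-376043) = I*√376043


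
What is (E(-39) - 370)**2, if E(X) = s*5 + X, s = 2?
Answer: 159201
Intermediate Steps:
E(X) = 10 + X (E(X) = 2*5 + X = 10 + X)
(E(-39) - 370)**2 = ((10 - 39) - 370)**2 = (-29 - 370)**2 = (-399)**2 = 159201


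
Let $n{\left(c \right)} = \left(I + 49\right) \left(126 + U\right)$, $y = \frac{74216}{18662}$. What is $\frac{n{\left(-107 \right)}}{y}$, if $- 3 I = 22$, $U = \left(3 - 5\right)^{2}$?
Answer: $\frac{75814375}{55662} \approx 1362.0$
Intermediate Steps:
$y = \frac{37108}{9331}$ ($y = 74216 \cdot \frac{1}{18662} = \frac{37108}{9331} \approx 3.9769$)
$U = 4$ ($U = \left(-2\right)^{2} = 4$)
$I = - \frac{22}{3}$ ($I = \left(- \frac{1}{3}\right) 22 = - \frac{22}{3} \approx -7.3333$)
$n{\left(c \right)} = \frac{16250}{3}$ ($n{\left(c \right)} = \left(- \frac{22}{3} + 49\right) \left(126 + 4\right) = \frac{125}{3} \cdot 130 = \frac{16250}{3}$)
$\frac{n{\left(-107 \right)}}{y} = \frac{16250}{3 \cdot \frac{37108}{9331}} = \frac{16250}{3} \cdot \frac{9331}{37108} = \frac{75814375}{55662}$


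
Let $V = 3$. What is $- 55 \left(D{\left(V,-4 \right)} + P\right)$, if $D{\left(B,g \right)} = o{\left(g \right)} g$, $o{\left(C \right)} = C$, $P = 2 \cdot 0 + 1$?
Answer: $-935$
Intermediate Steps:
$P = 1$ ($P = 0 + 1 = 1$)
$D{\left(B,g \right)} = g^{2}$ ($D{\left(B,g \right)} = g g = g^{2}$)
$- 55 \left(D{\left(V,-4 \right)} + P\right) = - 55 \left(\left(-4\right)^{2} + 1\right) = - 55 \left(16 + 1\right) = \left(-55\right) 17 = -935$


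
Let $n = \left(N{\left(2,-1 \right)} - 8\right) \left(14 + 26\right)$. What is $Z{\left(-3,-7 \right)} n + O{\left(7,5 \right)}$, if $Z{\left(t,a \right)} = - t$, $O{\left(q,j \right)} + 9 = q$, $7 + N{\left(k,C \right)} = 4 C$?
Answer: $-2282$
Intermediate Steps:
$N{\left(k,C \right)} = -7 + 4 C$
$O{\left(q,j \right)} = -9 + q$
$n = -760$ ($n = \left(\left(-7 + 4 \left(-1\right)\right) - 8\right) \left(14 + 26\right) = \left(\left(-7 - 4\right) - 8\right) 40 = \left(-11 - 8\right) 40 = \left(-19\right) 40 = -760$)
$Z{\left(-3,-7 \right)} n + O{\left(7,5 \right)} = \left(-1\right) \left(-3\right) \left(-760\right) + \left(-9 + 7\right) = 3 \left(-760\right) - 2 = -2280 - 2 = -2282$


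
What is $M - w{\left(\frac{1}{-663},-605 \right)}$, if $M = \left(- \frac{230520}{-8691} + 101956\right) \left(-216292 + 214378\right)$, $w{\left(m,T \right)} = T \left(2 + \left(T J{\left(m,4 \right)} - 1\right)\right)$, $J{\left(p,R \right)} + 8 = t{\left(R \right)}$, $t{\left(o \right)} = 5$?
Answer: $- \frac{562295738048}{2897} \approx -1.941 \cdot 10^{8}$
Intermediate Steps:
$J{\left(p,R \right)} = -3$ ($J{\left(p,R \right)} = -8 + 5 = -3$)
$w{\left(m,T \right)} = T \left(1 - 3 T\right)$ ($w{\left(m,T \right)} = T \left(2 + \left(T \left(-3\right) - 1\right)\right) = T \left(2 - \left(1 + 3 T\right)\right) = T \left(1 - 3 T\right)$)
$M = - \frac{565478614008}{2897}$ ($M = \left(\left(-230520\right) \left(- \frac{1}{8691}\right) + 101956\right) \left(-1914\right) = \left(\frac{76840}{2897} + 101956\right) \left(-1914\right) = \frac{295443372}{2897} \left(-1914\right) = - \frac{565478614008}{2897} \approx -1.9519 \cdot 10^{8}$)
$M - w{\left(\frac{1}{-663},-605 \right)} = - \frac{565478614008}{2897} - - 605 \left(1 - -1815\right) = - \frac{565478614008}{2897} - - 605 \left(1 + 1815\right) = - \frac{565478614008}{2897} - \left(-605\right) 1816 = - \frac{565478614008}{2897} - -1098680 = - \frac{565478614008}{2897} + 1098680 = - \frac{562295738048}{2897}$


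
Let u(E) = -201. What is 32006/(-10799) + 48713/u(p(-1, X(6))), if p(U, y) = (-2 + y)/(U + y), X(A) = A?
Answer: -532484893/2170599 ≈ -245.32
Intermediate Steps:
p(U, y) = (-2 + y)/(U + y)
32006/(-10799) + 48713/u(p(-1, X(6))) = 32006/(-10799) + 48713/(-201) = 32006*(-1/10799) + 48713*(-1/201) = -32006/10799 - 48713/201 = -532484893/2170599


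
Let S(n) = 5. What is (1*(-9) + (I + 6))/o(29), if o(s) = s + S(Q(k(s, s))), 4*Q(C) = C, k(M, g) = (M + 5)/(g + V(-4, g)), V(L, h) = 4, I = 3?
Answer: 0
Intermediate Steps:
k(M, g) = (5 + M)/(4 + g) (k(M, g) = (M + 5)/(g + 4) = (5 + M)/(4 + g))
Q(C) = C/4
o(s) = 5 + s (o(s) = s + 5 = 5 + s)
(1*(-9) + (I + 6))/o(29) = (1*(-9) + (3 + 6))/(5 + 29) = (-9 + 9)/34 = 0*(1/34) = 0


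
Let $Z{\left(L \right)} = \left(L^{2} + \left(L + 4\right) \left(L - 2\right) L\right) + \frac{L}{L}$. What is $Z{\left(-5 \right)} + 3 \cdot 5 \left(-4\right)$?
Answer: $-69$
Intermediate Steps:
$Z{\left(L \right)} = 1 + L^{2} + L \left(-2 + L\right) \left(4 + L\right)$ ($Z{\left(L \right)} = \left(L^{2} + \left(4 + L\right) \left(-2 + L\right) L\right) + 1 = \left(L^{2} + \left(-2 + L\right) \left(4 + L\right) L\right) + 1 = \left(L^{2} + L \left(-2 + L\right) \left(4 + L\right)\right) + 1 = 1 + L^{2} + L \left(-2 + L\right) \left(4 + L\right)$)
$Z{\left(-5 \right)} + 3 \cdot 5 \left(-4\right) = \left(1 + \left(-5\right)^{3} - -40 + 3 \left(-5\right)^{2}\right) + 3 \cdot 5 \left(-4\right) = \left(1 - 125 + 40 + 3 \cdot 25\right) + 3 \left(-20\right) = \left(1 - 125 + 40 + 75\right) - 60 = -9 - 60 = -69$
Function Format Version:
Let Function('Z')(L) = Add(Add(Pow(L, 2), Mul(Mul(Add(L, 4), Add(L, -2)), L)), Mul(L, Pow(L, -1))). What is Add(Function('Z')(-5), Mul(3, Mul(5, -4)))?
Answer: -69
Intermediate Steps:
Function('Z')(L) = Add(1, Pow(L, 2), Mul(L, Add(-2, L), Add(4, L))) (Function('Z')(L) = Add(Add(Pow(L, 2), Mul(Mul(Add(4, L), Add(-2, L)), L)), 1) = Add(Add(Pow(L, 2), Mul(Mul(Add(-2, L), Add(4, L)), L)), 1) = Add(Add(Pow(L, 2), Mul(L, Add(-2, L), Add(4, L))), 1) = Add(1, Pow(L, 2), Mul(L, Add(-2, L), Add(4, L))))
Add(Function('Z')(-5), Mul(3, Mul(5, -4))) = Add(Add(1, Pow(-5, 3), Mul(-8, -5), Mul(3, Pow(-5, 2))), Mul(3, Mul(5, -4))) = Add(Add(1, -125, 40, Mul(3, 25)), Mul(3, -20)) = Add(Add(1, -125, 40, 75), -60) = Add(-9, -60) = -69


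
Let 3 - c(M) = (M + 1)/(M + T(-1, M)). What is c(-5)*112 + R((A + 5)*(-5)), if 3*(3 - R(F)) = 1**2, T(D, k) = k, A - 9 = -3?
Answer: 4408/15 ≈ 293.87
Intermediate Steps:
A = 6 (A = 9 - 3 = 6)
R(F) = 8/3 (R(F) = 3 - 1/3*1**2 = 3 - 1/3*1 = 3 - 1/3 = 8/3)
c(M) = 3 - (1 + M)/(2*M) (c(M) = 3 - (M + 1)/(M + M) = 3 - (1 + M)/(2*M))
c(-5)*112 + R((A + 5)*(-5)) = ((1/2)*(-1 + 5*(-5))/(-5))*112 + 8/3 = ((1/2)*(-1/5)*(-1 - 25))*112 + 8/3 = ((1/2)*(-1/5)*(-26))*112 + 8/3 = (13/5)*112 + 8/3 = 1456/5 + 8/3 = 4408/15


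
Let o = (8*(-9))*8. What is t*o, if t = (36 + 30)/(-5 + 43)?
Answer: -19008/19 ≈ -1000.4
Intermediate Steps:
t = 33/19 (t = 66/38 = 66*(1/38) = 33/19 ≈ 1.7368)
o = -576 (o = -72*8 = -576)
t*o = (33/19)*(-576) = -19008/19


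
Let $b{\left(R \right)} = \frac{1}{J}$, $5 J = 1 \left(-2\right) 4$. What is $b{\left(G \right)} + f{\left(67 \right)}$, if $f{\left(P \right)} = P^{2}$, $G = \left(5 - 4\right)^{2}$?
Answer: $\frac{35907}{8} \approx 4488.4$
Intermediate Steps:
$G = 1$ ($G = 1^{2} = 1$)
$J = - \frac{8}{5}$ ($J = \frac{1 \left(-2\right) 4}{5} = \frac{\left(-2\right) 4}{5} = \frac{1}{5} \left(-8\right) = - \frac{8}{5} \approx -1.6$)
$b{\left(R \right)} = - \frac{5}{8}$ ($b{\left(R \right)} = \frac{1}{- \frac{8}{5}} = - \frac{5}{8}$)
$b{\left(G \right)} + f{\left(67 \right)} = - \frac{5}{8} + 67^{2} = - \frac{5}{8} + 4489 = \frac{35907}{8}$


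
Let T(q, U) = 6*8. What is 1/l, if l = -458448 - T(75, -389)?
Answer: -1/458496 ≈ -2.1810e-6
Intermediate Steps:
T(q, U) = 48
l = -458496 (l = -458448 - 1*48 = -458448 - 48 = -458496)
1/l = 1/(-458496) = -1/458496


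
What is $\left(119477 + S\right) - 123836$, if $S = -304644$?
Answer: $-309003$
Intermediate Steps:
$\left(119477 + S\right) - 123836 = \left(119477 - 304644\right) - 123836 = -185167 - 123836 = -309003$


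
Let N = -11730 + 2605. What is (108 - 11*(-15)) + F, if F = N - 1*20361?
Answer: -29213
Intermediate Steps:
N = -9125
F = -29486 (F = -9125 - 1*20361 = -9125 - 20361 = -29486)
(108 - 11*(-15)) + F = (108 - 11*(-15)) - 29486 = (108 + 165) - 29486 = 273 - 29486 = -29213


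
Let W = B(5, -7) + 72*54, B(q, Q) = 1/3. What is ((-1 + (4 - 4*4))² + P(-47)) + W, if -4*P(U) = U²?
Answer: 42061/12 ≈ 3505.1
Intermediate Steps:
P(U) = -U²/4
B(q, Q) = ⅓
W = 11665/3 (W = ⅓ + 72*54 = ⅓ + 3888 = 11665/3 ≈ 3888.3)
((-1 + (4 - 4*4))² + P(-47)) + W = ((-1 + (4 - 4*4))² - ¼*(-47)²) + 11665/3 = ((-1 + (4 - 16))² - ¼*2209) + 11665/3 = ((-1 - 12)² - 2209/4) + 11665/3 = ((-13)² - 2209/4) + 11665/3 = (169 - 2209/4) + 11665/3 = -1533/4 + 11665/3 = 42061/12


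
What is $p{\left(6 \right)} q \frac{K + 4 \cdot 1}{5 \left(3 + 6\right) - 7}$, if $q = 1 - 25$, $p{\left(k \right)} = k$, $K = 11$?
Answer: $- \frac{1080}{19} \approx -56.842$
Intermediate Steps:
$q = -24$ ($q = 1 - 25 = -24$)
$p{\left(6 \right)} q \frac{K + 4 \cdot 1}{5 \left(3 + 6\right) - 7} = 6 \left(-24\right) \frac{11 + 4 \cdot 1}{5 \left(3 + 6\right) - 7} = - 144 \frac{11 + 4}{5 \cdot 9 - 7} = - 144 \frac{15}{45 - 7} = - 144 \cdot \frac{15}{38} = - 144 \cdot 15 \cdot \frac{1}{38} = \left(-144\right) \frac{15}{38} = - \frac{1080}{19}$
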